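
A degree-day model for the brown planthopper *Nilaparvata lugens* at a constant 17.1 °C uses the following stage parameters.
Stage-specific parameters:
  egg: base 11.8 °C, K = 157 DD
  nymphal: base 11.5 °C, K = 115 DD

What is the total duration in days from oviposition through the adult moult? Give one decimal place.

50.2 days

egg: 157 / (17.1 − 11.8) = 157 / 5.3 = 29.623 d.
nymphal: 115 / (17.1 − 11.5) = 115 / 5.6 = 20.536 d.
Sum = 50.158 ≈ 50.2 days.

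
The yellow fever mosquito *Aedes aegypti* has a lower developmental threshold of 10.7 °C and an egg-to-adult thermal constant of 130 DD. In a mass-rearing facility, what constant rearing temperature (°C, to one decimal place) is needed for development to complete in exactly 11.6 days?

Required daily accumulation = 130 / 11.6 = 11.207 DD/day.
T = T_base + 11.207 = 10.7 + 11.207 = 21.907 ≈ 21.9 °C.

21.9 °C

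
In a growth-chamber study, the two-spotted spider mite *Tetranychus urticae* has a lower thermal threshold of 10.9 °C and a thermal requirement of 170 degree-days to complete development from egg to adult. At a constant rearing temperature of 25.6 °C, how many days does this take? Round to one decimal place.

Daily accumulation = 25.6 − 10.9 = 14.7 DD/day.
Duration = 170 / 14.7 = 11.565 ≈ 11.6 days.

11.6 days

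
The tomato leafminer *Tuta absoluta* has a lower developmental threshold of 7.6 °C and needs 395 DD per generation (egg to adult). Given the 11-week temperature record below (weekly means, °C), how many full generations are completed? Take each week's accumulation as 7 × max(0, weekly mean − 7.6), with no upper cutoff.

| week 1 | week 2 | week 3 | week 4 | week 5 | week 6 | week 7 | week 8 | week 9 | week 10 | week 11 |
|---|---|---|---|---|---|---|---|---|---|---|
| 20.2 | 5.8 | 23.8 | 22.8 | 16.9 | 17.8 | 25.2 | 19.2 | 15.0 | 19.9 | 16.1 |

2 generations

Weekly DD (7 × max(0, T̄ − 7.6)): 88.2, 0.0, 113.4, 106.4, 65.1, 71.4, 123.2, 81.2, 51.8, 86.1, 59.5.
Season total = 846.3 DD.
Complete generations = ⌊846.3 / 395⌋ = 2.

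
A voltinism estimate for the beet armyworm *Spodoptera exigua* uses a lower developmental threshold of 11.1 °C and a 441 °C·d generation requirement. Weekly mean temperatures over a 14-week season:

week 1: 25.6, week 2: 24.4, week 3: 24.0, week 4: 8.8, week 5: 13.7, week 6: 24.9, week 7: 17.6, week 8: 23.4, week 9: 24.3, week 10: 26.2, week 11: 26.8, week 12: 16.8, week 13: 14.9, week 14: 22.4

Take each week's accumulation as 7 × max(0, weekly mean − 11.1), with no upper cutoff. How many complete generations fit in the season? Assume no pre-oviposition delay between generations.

2 generations

Weekly DD (7 × max(0, T̄ − 11.1)): 101.5, 93.1, 90.3, 0.0, 18.2, 96.6, 45.5, 86.1, 92.4, 105.7, 109.9, 39.9, 26.6, 79.1.
Season total = 984.9 DD.
Complete generations = ⌊984.9 / 441⌋ = 2.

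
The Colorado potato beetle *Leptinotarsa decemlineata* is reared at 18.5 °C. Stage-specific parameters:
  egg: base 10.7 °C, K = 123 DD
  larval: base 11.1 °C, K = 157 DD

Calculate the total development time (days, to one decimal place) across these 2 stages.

37.0 days

egg: 123 / (18.5 − 10.7) = 123 / 7.8 = 15.769 d.
larval: 157 / (18.5 − 11.1) = 157 / 7.4 = 21.216 d.
Sum = 36.985 ≈ 37.0 days.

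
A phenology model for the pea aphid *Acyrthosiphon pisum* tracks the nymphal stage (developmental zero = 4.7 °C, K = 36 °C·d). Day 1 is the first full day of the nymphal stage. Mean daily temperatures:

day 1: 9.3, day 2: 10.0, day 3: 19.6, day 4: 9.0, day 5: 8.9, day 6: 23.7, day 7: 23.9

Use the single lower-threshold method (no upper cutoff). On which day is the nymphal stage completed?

Daily DD above 4.7 °C: 4.6, 5.3, 14.9, 4.3, 4.2, 19.0, 19.2.
Cumulative: 4.6, 9.9, 24.8, 29.1, 33.3, 52.3, 71.5.
The total first reaches 36 DD on day 6.

day 6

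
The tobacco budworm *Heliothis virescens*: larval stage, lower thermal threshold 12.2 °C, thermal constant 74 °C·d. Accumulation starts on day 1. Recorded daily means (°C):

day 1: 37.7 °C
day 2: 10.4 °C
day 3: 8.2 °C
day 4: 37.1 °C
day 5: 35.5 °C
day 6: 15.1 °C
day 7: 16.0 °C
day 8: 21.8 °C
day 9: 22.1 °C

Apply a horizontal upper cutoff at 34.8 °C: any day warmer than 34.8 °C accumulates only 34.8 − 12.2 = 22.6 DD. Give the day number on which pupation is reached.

day 7

Daily DD above 12.2 °C (capped at 22.6): 22.6, 0.0, 0.0, 22.6, 22.6, 2.9, 3.8, 9.6, 9.9.
Cumulative: 22.6, 22.6, 22.6, 45.2, 67.8, 70.7, 74.5, 84.1, 94.0.
The total first reaches 74 DD on day 7.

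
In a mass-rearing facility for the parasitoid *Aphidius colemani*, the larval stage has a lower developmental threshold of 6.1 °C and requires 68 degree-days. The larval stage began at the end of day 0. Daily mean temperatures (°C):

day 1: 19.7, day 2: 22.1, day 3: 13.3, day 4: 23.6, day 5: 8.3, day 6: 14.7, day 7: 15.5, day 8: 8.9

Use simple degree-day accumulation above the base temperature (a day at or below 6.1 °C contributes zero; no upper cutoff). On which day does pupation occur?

Daily DD above 6.1 °C: 13.6, 16.0, 7.2, 17.5, 2.2, 8.6, 9.4, 2.8.
Cumulative: 13.6, 29.6, 36.8, 54.3, 56.5, 65.1, 74.5, 77.3.
The total first reaches 68 DD on day 7.

day 7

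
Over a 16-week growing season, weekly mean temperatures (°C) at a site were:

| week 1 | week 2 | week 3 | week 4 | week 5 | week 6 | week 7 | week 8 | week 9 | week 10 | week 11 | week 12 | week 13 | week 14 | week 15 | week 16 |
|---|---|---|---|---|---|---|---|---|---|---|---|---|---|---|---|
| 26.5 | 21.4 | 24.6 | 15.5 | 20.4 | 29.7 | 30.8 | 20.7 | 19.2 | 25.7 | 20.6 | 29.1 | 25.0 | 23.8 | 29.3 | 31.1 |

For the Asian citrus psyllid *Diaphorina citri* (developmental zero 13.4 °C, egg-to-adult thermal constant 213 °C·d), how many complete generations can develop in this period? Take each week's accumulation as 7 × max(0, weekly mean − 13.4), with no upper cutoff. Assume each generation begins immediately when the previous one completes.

Weekly DD (7 × max(0, T̄ − 13.4)): 91.7, 56.0, 78.4, 14.7, 49.0, 114.1, 121.8, 51.1, 40.6, 86.1, 50.4, 109.9, 81.2, 72.8, 111.3, 123.9.
Season total = 1253.0 DD.
Complete generations = ⌊1253.0 / 213⌋ = 5.

5 generations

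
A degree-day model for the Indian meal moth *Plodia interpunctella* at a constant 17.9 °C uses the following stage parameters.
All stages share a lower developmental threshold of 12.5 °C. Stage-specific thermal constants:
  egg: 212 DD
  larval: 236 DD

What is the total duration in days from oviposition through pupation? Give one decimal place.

83.0 days

Daily accumulation at 17.9 °C = 17.9 − 12.5 = 5.4 DD/day.
Total K = 212 + 236 = 448 DD.
Total duration = 448 / 5.4 = 82.963 ≈ 83.0 days.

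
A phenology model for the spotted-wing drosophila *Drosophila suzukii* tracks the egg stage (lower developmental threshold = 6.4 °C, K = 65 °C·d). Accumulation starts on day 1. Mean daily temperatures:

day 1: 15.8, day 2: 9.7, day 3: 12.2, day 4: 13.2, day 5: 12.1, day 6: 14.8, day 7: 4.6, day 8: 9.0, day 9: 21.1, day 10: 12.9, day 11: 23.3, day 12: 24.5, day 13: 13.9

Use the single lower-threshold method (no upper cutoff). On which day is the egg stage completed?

day 11

Daily DD above 6.4 °C: 9.4, 3.3, 5.8, 6.8, 5.7, 8.4, 0.0, 2.6, 14.7, 6.5, 16.9, 18.1, 7.5.
Cumulative: 9.4, 12.7, 18.5, 25.3, 31.0, 39.4, 39.4, 42.0, 56.7, 63.2, 80.1, 98.2, 105.7.
The total first reaches 65 DD on day 11.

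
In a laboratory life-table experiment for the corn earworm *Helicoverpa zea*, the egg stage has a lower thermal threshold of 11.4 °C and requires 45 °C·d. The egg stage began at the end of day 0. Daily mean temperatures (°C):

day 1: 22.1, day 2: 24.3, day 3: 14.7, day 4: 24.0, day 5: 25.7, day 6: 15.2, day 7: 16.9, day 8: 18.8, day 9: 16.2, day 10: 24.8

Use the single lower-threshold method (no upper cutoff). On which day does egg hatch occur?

day 5

Daily DD above 11.4 °C: 10.7, 12.9, 3.3, 12.6, 14.3, 3.8, 5.5, 7.4, 4.8, 13.4.
Cumulative: 10.7, 23.6, 26.9, 39.5, 53.8, 57.6, 63.1, 70.5, 75.3, 88.7.
The total first reaches 45 DD on day 5.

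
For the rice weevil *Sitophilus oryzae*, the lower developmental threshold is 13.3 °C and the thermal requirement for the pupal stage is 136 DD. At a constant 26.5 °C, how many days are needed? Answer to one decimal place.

Daily accumulation = 26.5 − 13.3 = 13.2 DD/day.
Duration = 136 / 13.2 = 10.303 ≈ 10.3 days.

10.3 days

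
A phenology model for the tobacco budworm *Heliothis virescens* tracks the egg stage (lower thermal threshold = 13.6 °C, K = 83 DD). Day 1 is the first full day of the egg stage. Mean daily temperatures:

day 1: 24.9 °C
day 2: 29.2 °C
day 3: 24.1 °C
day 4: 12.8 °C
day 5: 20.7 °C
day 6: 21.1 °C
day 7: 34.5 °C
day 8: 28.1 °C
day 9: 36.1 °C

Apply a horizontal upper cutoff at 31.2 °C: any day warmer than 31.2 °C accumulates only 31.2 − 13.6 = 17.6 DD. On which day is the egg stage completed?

Daily DD above 13.6 °C (capped at 17.6): 11.3, 15.6, 10.5, 0.0, 7.1, 7.5, 17.6, 14.5, 17.6.
Cumulative: 11.3, 26.9, 37.4, 37.4, 44.5, 52.0, 69.6, 84.1, 101.7.
The total first reaches 83 DD on day 8.

day 8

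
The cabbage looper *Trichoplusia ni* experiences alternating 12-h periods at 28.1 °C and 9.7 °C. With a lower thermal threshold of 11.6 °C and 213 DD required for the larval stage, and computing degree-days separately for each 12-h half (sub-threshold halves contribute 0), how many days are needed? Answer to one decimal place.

25.8 days

Day half: max(0, 28.1 − 11.6) × 0.5 = 16.5 × 0.5 = 8.25 DD.
Night half: max(0, 9.7 − 11.6) × 0.5 = 0.0 × 0.5 = 0.00 DD.
Per 24 h: 8.25 DD/day.
Duration = 213 / 8.25 = 25.818 ≈ 25.8 days.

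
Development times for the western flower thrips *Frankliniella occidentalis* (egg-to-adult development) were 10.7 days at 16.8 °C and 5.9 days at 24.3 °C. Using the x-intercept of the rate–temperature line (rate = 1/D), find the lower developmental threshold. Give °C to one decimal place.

7.6 °C

Equal thermal constants: D₁(T₁ − T_b) = D₂(T₂ − T_b).
10.7·(16.8 − T_b) = 5.9·(24.3 − T_b)
T_b = (10.7·16.8 − 5.9·24.3) / (10.7 − 5.9) = 36.39 / 4.8 = 7.581 °C ≈ 7.6 °C.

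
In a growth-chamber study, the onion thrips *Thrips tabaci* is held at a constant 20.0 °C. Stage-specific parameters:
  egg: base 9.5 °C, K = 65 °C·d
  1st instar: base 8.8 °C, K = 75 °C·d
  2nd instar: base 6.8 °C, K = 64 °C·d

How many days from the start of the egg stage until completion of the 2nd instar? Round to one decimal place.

17.7 days

egg: 65 / (20.0 − 9.5) = 65 / 10.5 = 6.190 d.
1st instar: 75 / (20.0 − 8.8) = 75 / 11.2 = 6.696 d.
2nd instar: 64 / (20.0 − 6.8) = 64 / 13.2 = 4.848 d.
Sum = 17.735 ≈ 17.7 days.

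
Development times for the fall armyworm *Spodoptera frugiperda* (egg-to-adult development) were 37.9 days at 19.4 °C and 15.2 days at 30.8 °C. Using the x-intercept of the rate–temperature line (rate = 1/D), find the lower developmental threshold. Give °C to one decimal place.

11.8 °C

Under the model K = D·(T − T_b), so D₁·(T₁ − T_b) = D₂·(T₂ − T_b).
37.9·(19.4 − T_b) = 15.2·(30.8 − T_b)
T_b = (37.9·19.4 − 15.2·30.8) / (37.9 − 15.2) = 267.10 / 22.7 = 11.767 °C ≈ 11.8 °C.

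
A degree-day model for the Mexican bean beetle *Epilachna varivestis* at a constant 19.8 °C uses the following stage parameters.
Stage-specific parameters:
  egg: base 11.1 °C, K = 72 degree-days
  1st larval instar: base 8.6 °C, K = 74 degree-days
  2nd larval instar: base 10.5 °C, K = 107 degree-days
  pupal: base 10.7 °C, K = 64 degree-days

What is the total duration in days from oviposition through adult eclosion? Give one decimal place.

33.4 days

egg: 72 / (19.8 − 11.1) = 72 / 8.7 = 8.276 d.
1st larval instar: 74 / (19.8 − 8.6) = 74 / 11.2 = 6.607 d.
2nd larval instar: 107 / (19.8 − 10.5) = 107 / 9.3 = 11.505 d.
pupal: 64 / (19.8 − 10.7) = 64 / 9.1 = 7.033 d.
Sum = 33.421 ≈ 33.4 days.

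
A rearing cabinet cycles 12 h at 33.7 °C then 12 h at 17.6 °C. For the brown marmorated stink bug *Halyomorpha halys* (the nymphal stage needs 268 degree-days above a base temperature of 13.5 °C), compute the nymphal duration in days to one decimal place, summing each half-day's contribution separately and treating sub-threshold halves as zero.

Day half: max(0, 33.7 − 13.5) × 0.5 = 20.2 × 0.5 = 10.10 DD.
Night half: max(0, 17.6 − 13.5) × 0.5 = 4.1 × 0.5 = 2.05 DD.
Per 24 h: 12.15 DD/day.
Duration = 268 / 12.15 = 22.058 ≈ 22.1 days.

22.1 days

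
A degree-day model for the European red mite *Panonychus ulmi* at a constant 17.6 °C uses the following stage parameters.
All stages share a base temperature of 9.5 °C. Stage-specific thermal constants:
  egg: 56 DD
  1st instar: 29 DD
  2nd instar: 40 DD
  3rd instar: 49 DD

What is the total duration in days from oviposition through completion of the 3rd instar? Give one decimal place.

21.5 days

Daily accumulation at 17.6 °C = 17.6 − 9.5 = 8.1 DD/day.
Total K = 56 + 29 + 40 + 49 = 174 DD.
Total duration = 174 / 8.1 = 21.481 ≈ 21.5 days.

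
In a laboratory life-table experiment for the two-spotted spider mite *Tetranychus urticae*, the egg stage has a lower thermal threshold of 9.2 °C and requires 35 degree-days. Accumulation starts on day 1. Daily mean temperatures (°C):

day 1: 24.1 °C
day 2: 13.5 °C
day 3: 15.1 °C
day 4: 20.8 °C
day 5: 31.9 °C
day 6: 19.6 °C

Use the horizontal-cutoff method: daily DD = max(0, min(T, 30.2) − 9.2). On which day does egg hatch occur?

Daily DD above 9.2 °C (capped at 21.0): 14.9, 4.3, 5.9, 11.6, 21.0, 10.4.
Cumulative: 14.9, 19.2, 25.1, 36.7, 57.7, 68.1.
The total first reaches 35 DD on day 4.

day 4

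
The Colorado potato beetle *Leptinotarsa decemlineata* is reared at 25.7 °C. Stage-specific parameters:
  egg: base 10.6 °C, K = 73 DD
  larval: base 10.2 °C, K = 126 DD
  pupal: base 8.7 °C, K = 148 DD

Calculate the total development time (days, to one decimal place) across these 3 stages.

21.7 days

egg: 73 / (25.7 − 10.6) = 73 / 15.1 = 4.834 d.
larval: 126 / (25.7 − 10.2) = 126 / 15.5 = 8.129 d.
pupal: 148 / (25.7 − 8.7) = 148 / 17.0 = 8.706 d.
Sum = 21.669 ≈ 21.7 days.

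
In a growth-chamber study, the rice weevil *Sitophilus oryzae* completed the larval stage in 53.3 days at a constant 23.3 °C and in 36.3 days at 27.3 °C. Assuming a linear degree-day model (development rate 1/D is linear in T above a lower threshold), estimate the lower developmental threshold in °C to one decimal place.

Equal thermal constants: D₁(T₁ − T_b) = D₂(T₂ − T_b).
53.3·(23.3 − T_b) = 36.3·(27.3 − T_b)
T_b = (53.3·23.3 − 36.3·27.3) / (53.3 − 36.3) = 250.90 / 17.0 = 14.759 °C ≈ 14.8 °C.

14.8 °C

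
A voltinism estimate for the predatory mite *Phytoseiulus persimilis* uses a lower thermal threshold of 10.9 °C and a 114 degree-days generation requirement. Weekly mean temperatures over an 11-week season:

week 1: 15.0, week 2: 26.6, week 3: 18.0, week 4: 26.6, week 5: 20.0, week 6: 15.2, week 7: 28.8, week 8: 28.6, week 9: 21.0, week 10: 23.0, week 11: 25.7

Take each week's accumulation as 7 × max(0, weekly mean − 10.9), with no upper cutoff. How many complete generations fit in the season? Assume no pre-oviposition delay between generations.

7 generations

Weekly DD (7 × max(0, T̄ − 10.9)): 28.7, 109.9, 49.7, 109.9, 63.7, 30.1, 125.3, 123.9, 70.7, 84.7, 103.6.
Season total = 900.2 DD.
Complete generations = ⌊900.2 / 114⌋ = 7.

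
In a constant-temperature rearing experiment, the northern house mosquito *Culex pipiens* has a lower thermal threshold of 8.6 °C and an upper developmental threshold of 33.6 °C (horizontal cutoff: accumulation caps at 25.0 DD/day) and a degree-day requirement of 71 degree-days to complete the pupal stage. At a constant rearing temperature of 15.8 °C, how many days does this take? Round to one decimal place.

9.9 days

Daily accumulation = 15.8 − 8.6 = 7.2 DD/day.
Duration = 71 / 7.2 = 9.861 ≈ 9.9 days.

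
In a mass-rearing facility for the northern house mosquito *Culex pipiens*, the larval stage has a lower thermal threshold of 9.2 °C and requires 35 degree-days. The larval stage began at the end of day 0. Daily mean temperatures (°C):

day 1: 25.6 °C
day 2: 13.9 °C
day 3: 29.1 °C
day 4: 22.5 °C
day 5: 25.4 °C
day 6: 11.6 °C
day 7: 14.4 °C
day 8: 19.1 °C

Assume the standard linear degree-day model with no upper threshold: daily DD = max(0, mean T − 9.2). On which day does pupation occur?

day 3

Daily DD above 9.2 °C: 16.4, 4.7, 19.9, 13.3, 16.2, 2.4, 5.2, 9.9.
Cumulative: 16.4, 21.1, 41.0, 54.3, 70.5, 72.9, 78.1, 88.0.
The total first reaches 35 DD on day 3.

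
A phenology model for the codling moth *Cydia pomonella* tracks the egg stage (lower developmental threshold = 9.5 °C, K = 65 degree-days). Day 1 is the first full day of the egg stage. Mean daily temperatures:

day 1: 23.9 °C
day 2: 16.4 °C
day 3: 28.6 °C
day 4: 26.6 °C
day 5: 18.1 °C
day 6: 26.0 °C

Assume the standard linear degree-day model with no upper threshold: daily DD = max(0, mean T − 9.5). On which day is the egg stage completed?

day 5

Daily DD above 9.5 °C: 14.4, 6.9, 19.1, 17.1, 8.6, 16.5.
Cumulative: 14.4, 21.3, 40.4, 57.5, 66.1, 82.6.
The total first reaches 65 DD on day 5.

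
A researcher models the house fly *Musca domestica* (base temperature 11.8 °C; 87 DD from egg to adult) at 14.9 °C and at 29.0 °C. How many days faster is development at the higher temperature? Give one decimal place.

At 14.9 °C: 87 / (14.9 − 11.8) = 87 / 3.1 = 28.065 d.
At 29.0 °C: 87 / (29.0 − 11.8) = 87 / 17.2 = 5.058 d.
Difference = |28.065 − 5.058| = 23.006 ≈ 23.0 days.

23.0 days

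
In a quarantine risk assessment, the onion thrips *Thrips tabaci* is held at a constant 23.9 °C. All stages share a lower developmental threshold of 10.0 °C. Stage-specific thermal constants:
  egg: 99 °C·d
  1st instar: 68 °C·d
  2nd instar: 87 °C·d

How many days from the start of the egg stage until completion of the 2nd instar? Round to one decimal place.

Daily accumulation at 23.9 °C = 23.9 − 10.0 = 13.9 DD/day.
Total K = 99 + 68 + 87 = 254 DD.
Total duration = 254 / 13.9 = 18.273 ≈ 18.3 days.

18.3 days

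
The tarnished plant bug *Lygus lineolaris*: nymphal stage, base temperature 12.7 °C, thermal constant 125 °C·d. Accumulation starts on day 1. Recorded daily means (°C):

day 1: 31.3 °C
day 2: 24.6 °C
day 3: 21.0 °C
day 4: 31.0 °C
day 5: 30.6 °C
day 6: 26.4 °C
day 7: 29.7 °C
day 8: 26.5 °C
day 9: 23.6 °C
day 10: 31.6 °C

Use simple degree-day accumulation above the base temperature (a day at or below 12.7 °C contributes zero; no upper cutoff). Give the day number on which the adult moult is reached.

day 9

Daily DD above 12.7 °C: 18.6, 11.9, 8.3, 18.3, 17.9, 13.7, 17.0, 13.8, 10.9, 18.9.
Cumulative: 18.6, 30.5, 38.8, 57.1, 75.0, 88.7, 105.7, 119.5, 130.4, 149.3.
The total first reaches 125 DD on day 9.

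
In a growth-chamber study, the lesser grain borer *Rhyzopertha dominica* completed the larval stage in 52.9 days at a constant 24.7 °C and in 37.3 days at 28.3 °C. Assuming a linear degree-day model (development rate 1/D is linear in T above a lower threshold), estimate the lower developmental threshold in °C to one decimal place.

16.1 °C

Linear rate model ⇒ the product D·(T − T_b) is constant across temperatures.
52.9·(24.7 − T_b) = 37.3·(28.3 − T_b)
T_b = (52.9·24.7 − 37.3·28.3) / (52.9 − 37.3) = 251.04 / 15.6 = 16.092 °C ≈ 16.1 °C.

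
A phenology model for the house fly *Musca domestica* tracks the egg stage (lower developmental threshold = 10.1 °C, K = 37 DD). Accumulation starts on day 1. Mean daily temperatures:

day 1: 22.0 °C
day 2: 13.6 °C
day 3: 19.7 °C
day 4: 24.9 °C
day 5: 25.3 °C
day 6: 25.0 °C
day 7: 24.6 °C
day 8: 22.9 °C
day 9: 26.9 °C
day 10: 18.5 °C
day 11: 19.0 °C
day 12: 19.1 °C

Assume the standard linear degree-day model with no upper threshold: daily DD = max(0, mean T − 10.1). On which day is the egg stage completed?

day 4

Daily DD above 10.1 °C: 11.9, 3.5, 9.6, 14.8, 15.2, 14.9, 14.5, 12.8, 16.8, 8.4, 8.9, 9.0.
Cumulative: 11.9, 15.4, 25.0, 39.8, 55.0, 69.9, 84.4, 97.2, 114.0, 122.4, 131.3, 140.3.
The total first reaches 37 DD on day 4.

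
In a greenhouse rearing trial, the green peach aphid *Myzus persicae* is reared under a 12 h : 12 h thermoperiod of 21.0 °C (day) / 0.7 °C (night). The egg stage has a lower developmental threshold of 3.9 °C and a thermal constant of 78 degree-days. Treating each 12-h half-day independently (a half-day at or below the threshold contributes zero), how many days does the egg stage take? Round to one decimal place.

Day half: max(0, 21.0 − 3.9) × 0.5 = 17.1 × 0.5 = 8.55 DD.
Night half: max(0, 0.7 − 3.9) × 0.5 = 0.0 × 0.5 = 0.00 DD.
Per 24 h: 8.55 DD/day.
Duration = 78 / 8.55 = 9.123 ≈ 9.1 days.

9.1 days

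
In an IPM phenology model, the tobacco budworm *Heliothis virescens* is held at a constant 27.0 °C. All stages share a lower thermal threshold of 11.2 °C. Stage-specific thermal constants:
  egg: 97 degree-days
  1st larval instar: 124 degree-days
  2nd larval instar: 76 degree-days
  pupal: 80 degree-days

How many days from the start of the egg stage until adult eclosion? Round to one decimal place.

23.9 days

Daily accumulation at 27.0 °C = 27.0 − 11.2 = 15.8 DD/day.
Total K = 97 + 124 + 76 + 80 = 377 DD.
Total duration = 377 / 15.8 = 23.861 ≈ 23.9 days.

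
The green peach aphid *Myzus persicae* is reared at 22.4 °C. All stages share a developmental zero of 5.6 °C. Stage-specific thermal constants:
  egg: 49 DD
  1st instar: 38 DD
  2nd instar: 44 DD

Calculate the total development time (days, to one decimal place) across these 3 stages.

Daily accumulation at 22.4 °C = 22.4 − 5.6 = 16.8 DD/day.
Total K = 49 + 38 + 44 = 131 DD.
Total duration = 131 / 16.8 = 7.798 ≈ 7.8 days.

7.8 days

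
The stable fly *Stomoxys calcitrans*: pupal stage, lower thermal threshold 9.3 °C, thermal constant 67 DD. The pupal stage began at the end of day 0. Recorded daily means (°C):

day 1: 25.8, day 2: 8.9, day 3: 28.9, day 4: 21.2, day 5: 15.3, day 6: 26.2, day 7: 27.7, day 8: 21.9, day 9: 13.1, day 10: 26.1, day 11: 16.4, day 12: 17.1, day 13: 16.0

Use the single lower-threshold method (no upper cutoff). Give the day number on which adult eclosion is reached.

Daily DD above 9.3 °C: 16.5, 0.0, 19.6, 11.9, 6.0, 16.9, 18.4, 12.6, 3.8, 16.8, 7.1, 7.8, 6.7.
Cumulative: 16.5, 16.5, 36.1, 48.0, 54.0, 70.9, 89.3, 101.9, 105.7, 122.5, 129.6, 137.4, 144.1.
The total first reaches 67 DD on day 6.

day 6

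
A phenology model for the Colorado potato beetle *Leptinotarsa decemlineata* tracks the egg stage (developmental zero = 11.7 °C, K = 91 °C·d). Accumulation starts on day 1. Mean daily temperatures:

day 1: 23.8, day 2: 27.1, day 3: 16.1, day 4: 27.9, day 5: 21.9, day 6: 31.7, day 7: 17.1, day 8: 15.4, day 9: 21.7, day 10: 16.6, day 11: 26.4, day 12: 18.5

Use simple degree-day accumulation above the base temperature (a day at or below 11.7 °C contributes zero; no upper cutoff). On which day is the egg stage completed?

day 9

Daily DD above 11.7 °C: 12.1, 15.4, 4.4, 16.2, 10.2, 20.0, 5.4, 3.7, 10.0, 4.9, 14.7, 6.8.
Cumulative: 12.1, 27.5, 31.9, 48.1, 58.3, 78.3, 83.7, 87.4, 97.4, 102.3, 117.0, 123.8.
The total first reaches 91 DD on day 9.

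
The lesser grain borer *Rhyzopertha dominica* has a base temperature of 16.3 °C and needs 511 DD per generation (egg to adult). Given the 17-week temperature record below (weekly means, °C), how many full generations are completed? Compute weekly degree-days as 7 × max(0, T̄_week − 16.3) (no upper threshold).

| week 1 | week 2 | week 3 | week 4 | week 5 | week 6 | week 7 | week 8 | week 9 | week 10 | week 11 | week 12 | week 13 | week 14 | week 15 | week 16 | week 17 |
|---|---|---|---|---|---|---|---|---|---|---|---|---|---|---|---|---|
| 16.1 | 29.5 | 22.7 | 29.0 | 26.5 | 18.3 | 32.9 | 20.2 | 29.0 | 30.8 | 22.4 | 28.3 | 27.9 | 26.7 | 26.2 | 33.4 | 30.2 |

Weekly DD (7 × max(0, T̄ − 16.3)): 0.0, 92.4, 44.8, 88.9, 71.4, 14.0, 116.2, 27.3, 88.9, 101.5, 42.7, 84.0, 81.2, 72.8, 69.3, 119.7, 97.3.
Season total = 1212.4 DD.
Complete generations = ⌊1212.4 / 511⌋ = 2.

2 generations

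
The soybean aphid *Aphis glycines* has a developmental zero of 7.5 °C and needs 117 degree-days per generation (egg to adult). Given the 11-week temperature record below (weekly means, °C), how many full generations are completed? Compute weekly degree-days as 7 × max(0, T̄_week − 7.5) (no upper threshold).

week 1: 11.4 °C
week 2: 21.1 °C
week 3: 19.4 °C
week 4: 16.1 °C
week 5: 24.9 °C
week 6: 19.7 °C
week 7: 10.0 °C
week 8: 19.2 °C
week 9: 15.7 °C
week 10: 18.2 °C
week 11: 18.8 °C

Weekly DD (7 × max(0, T̄ − 7.5)): 27.3, 95.2, 83.3, 60.2, 121.8, 85.4, 17.5, 81.9, 57.4, 74.9, 79.1.
Season total = 784.0 DD.
Complete generations = ⌊784.0 / 117⌋ = 6.

6 generations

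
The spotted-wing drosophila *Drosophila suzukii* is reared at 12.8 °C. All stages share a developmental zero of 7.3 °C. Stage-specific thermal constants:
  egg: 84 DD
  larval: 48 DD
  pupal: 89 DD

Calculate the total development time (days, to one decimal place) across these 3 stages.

40.2 days

Daily accumulation at 12.8 °C = 12.8 − 7.3 = 5.5 DD/day.
Total K = 84 + 48 + 89 = 221 DD.
Total duration = 221 / 5.5 = 40.182 ≈ 40.2 days.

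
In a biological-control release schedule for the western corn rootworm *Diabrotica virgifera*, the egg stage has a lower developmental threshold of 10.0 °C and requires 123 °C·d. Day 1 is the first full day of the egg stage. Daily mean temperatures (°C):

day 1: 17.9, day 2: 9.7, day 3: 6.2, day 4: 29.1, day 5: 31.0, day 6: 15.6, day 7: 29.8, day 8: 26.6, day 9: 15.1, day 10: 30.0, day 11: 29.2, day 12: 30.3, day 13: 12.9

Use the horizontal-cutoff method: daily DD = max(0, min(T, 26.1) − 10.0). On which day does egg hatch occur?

Daily DD above 10.0 °C (capped at 16.1): 7.9, 0.0, 0.0, 16.1, 16.1, 5.6, 16.1, 16.1, 5.1, 16.1, 16.1, 16.1, 2.9.
Cumulative: 7.9, 7.9, 7.9, 24.0, 40.1, 45.7, 61.8, 77.9, 83.0, 99.1, 115.2, 131.3, 134.2.
The total first reaches 123 DD on day 12.

day 12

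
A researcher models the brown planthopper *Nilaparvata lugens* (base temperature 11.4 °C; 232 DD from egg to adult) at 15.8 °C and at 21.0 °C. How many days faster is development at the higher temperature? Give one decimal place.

At 15.8 °C: 232 / (15.8 − 11.4) = 232 / 4.4 = 52.727 d.
At 21.0 °C: 232 / (21.0 − 11.4) = 232 / 9.6 = 24.167 d.
Difference = |52.727 − 24.167| = 28.561 ≈ 28.6 days.

28.6 days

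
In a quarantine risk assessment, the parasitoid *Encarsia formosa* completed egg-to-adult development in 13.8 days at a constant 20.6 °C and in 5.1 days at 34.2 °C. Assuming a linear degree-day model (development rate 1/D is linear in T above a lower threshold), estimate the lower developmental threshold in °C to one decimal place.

Equal thermal constants: D₁(T₁ − T_b) = D₂(T₂ − T_b).
13.8·(20.6 − T_b) = 5.1·(34.2 − T_b)
T_b = (13.8·20.6 − 5.1·34.2) / (13.8 − 5.1) = 109.86 / 8.7 = 12.628 °C ≈ 12.6 °C.

12.6 °C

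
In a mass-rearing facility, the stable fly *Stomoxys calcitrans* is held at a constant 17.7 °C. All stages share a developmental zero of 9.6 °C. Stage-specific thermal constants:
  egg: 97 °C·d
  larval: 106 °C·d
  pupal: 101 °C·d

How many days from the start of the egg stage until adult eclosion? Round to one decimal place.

Daily accumulation at 17.7 °C = 17.7 − 9.6 = 8.1 DD/day.
Total K = 97 + 106 + 101 = 304 DD.
Total duration = 304 / 8.1 = 37.531 ≈ 37.5 days.

37.5 days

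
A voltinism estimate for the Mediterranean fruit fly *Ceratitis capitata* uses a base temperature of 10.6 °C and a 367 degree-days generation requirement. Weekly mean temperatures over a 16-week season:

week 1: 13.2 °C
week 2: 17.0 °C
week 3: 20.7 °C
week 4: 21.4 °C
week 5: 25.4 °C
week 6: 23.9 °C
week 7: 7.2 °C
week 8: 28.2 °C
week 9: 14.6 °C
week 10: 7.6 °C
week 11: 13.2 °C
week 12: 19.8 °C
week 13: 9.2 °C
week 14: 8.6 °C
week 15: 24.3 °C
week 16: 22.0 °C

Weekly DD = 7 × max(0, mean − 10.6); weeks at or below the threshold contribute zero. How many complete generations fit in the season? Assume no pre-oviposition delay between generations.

Weekly DD (7 × max(0, T̄ − 10.6)): 18.2, 44.8, 70.7, 75.6, 103.6, 93.1, 0.0, 123.2, 28.0, 0.0, 18.2, 64.4, 0.0, 0.0, 95.9, 79.8.
Season total = 815.5 DD.
Complete generations = ⌊815.5 / 367⌋ = 2.

2 generations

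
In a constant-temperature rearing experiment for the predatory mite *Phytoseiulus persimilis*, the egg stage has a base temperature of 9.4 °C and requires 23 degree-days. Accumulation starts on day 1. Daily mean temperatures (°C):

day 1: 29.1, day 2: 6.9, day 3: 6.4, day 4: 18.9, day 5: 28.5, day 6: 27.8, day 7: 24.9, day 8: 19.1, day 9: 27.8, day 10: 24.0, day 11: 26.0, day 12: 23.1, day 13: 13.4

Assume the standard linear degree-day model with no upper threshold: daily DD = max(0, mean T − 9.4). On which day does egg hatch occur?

day 4

Daily DD above 9.4 °C: 19.7, 0.0, 0.0, 9.5, 19.1, 18.4, 15.5, 9.7, 18.4, 14.6, 16.6, 13.7, 4.0.
Cumulative: 19.7, 19.7, 19.7, 29.2, 48.3, 66.7, 82.2, 91.9, 110.3, 124.9, 141.5, 155.2, 159.2.
The total first reaches 23 DD on day 4.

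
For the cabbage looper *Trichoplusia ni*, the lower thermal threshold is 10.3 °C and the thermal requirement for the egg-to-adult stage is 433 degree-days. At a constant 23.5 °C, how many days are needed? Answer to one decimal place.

32.8 days

Daily accumulation = 23.5 − 10.3 = 13.2 DD/day.
Duration = 433 / 13.2 = 32.803 ≈ 32.8 days.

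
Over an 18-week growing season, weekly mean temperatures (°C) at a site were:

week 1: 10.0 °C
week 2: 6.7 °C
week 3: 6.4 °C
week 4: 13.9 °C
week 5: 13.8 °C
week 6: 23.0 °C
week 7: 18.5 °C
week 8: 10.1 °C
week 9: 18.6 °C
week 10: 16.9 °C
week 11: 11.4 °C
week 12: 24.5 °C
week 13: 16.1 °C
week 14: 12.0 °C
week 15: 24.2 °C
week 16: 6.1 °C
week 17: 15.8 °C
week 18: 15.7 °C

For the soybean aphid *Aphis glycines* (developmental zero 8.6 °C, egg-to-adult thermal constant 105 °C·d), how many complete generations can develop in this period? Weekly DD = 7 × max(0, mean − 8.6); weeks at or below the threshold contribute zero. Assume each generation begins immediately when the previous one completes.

7 generations

Weekly DD (7 × max(0, T̄ − 8.6)): 9.8, 0.0, 0.0, 37.1, 36.4, 100.8, 69.3, 10.5, 70.0, 58.1, 19.6, 111.3, 52.5, 23.8, 109.2, 0.0, 50.4, 49.7.
Season total = 808.5 DD.
Complete generations = ⌊808.5 / 105⌋ = 7.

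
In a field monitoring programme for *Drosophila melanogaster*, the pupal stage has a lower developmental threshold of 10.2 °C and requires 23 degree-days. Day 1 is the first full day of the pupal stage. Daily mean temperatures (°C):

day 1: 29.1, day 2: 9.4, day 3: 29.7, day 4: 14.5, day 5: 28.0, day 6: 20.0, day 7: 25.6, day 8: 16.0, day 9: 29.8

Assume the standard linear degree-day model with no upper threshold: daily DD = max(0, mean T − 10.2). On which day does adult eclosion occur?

Daily DD above 10.2 °C: 18.9, 0.0, 19.5, 4.3, 17.8, 9.8, 15.4, 5.8, 19.6.
Cumulative: 18.9, 18.9, 38.4, 42.7, 60.5, 70.3, 85.7, 91.5, 111.1.
The total first reaches 23 DD on day 3.

day 3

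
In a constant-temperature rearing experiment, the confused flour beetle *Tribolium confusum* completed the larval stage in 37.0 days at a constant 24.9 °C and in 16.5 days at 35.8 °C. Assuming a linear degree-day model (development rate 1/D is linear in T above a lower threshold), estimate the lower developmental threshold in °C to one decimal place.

16.1 °C

Under the model K = D·(T − T_b), so D₁·(T₁ − T_b) = D₂·(T₂ − T_b).
37.0·(24.9 − T_b) = 16.5·(35.8 − T_b)
T_b = (37.0·24.9 − 16.5·35.8) / (37.0 − 16.5) = 330.60 / 20.5 = 16.127 °C ≈ 16.1 °C.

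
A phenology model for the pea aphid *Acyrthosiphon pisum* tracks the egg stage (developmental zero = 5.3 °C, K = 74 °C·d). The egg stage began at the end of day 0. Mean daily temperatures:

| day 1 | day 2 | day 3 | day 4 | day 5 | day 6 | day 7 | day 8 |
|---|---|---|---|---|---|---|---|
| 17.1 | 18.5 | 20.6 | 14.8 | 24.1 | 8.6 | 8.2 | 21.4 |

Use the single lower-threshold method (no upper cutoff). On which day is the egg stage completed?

Daily DD above 5.3 °C: 11.8, 13.2, 15.3, 9.5, 18.8, 3.3, 2.9, 16.1.
Cumulative: 11.8, 25.0, 40.3, 49.8, 68.6, 71.9, 74.8, 90.9.
The total first reaches 74 DD on day 7.

day 7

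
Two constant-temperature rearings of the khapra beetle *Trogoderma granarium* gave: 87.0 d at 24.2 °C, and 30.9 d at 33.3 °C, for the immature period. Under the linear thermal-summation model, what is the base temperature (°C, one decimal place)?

Equal thermal constants: D₁(T₁ − T_b) = D₂(T₂ − T_b).
87.0·(24.2 − T_b) = 30.9·(33.3 − T_b)
T_b = (87.0·24.2 − 30.9·33.3) / (87.0 − 30.9) = 1076.43 / 56.1 = 19.188 °C ≈ 19.2 °C.

19.2 °C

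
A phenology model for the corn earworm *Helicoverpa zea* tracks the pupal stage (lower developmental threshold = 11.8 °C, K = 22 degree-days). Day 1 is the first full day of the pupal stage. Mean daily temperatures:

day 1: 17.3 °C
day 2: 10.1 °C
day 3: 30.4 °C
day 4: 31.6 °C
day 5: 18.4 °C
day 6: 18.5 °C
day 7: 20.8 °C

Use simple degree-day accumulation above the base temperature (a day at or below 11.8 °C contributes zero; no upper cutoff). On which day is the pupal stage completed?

Daily DD above 11.8 °C: 5.5, 0.0, 18.6, 19.8, 6.6, 6.7, 9.0.
Cumulative: 5.5, 5.5, 24.1, 43.9, 50.5, 57.2, 66.2.
The total first reaches 22 DD on day 3.

day 3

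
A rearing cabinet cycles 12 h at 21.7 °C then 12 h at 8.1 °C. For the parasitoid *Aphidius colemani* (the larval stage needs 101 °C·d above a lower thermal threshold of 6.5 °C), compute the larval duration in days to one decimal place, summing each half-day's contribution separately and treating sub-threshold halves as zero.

Day half: max(0, 21.7 − 6.5) × 0.5 = 15.2 × 0.5 = 7.60 DD.
Night half: max(0, 8.1 − 6.5) × 0.5 = 1.6 × 0.5 = 0.80 DD.
Per 24 h: 8.40 DD/day.
Duration = 101 / 8.40 = 12.024 ≈ 12.0 days.

12.0 days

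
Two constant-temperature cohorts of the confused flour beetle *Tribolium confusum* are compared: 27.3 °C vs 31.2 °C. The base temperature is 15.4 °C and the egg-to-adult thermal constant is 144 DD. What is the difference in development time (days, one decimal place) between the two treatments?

At 27.3 °C: 144 / (27.3 − 15.4) = 144 / 11.9 = 12.101 d.
At 31.2 °C: 144 / (31.2 − 15.4) = 144 / 15.8 = 9.114 d.
Difference = |12.101 − 9.114| = 2.987 ≈ 3.0 days.

3.0 days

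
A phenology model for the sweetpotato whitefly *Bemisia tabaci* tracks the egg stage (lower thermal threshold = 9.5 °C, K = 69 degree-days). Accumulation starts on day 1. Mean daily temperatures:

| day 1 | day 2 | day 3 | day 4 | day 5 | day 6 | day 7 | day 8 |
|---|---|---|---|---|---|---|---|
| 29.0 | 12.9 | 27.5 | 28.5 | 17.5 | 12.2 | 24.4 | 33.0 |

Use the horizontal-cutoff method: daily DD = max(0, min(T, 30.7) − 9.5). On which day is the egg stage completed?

Daily DD above 9.5 °C (capped at 21.2): 19.5, 3.4, 18.0, 19.0, 8.0, 2.7, 14.9, 21.2.
Cumulative: 19.5, 22.9, 40.9, 59.9, 67.9, 70.6, 85.5, 106.7.
The total first reaches 69 DD on day 6.

day 6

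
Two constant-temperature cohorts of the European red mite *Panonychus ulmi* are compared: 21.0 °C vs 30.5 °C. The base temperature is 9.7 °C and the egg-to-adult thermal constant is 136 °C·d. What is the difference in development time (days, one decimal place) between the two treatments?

At 21.0 °C: 136 / (21.0 − 9.7) = 136 / 11.3 = 12.035 d.
At 30.5 °C: 136 / (30.5 − 9.7) = 136 / 20.8 = 6.538 d.
Difference = |12.035 − 6.538| = 5.497 ≈ 5.5 days.

5.5 days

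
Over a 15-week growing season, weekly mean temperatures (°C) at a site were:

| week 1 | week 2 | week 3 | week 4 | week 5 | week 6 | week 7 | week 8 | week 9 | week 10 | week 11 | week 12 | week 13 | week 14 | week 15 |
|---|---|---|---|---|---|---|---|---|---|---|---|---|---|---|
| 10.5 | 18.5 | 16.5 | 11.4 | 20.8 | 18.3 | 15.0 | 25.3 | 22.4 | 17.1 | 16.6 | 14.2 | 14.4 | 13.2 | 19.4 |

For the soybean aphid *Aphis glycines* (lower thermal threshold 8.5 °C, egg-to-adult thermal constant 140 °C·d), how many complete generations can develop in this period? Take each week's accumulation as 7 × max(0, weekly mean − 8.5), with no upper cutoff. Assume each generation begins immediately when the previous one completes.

6 generations

Weekly DD (7 × max(0, T̄ − 8.5)): 14.0, 70.0, 56.0, 20.3, 86.1, 68.6, 45.5, 117.6, 97.3, 60.2, 56.7, 39.9, 41.3, 32.9, 76.3.
Season total = 882.7 DD.
Complete generations = ⌊882.7 / 140⌋ = 6.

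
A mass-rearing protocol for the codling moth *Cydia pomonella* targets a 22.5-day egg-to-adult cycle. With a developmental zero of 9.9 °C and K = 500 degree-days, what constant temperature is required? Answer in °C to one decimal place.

Required daily accumulation = 500 / 22.5 = 22.222 DD/day.
T = T_base + 22.222 = 9.9 + 22.222 = 32.122 ≈ 32.1 °C.

32.1 °C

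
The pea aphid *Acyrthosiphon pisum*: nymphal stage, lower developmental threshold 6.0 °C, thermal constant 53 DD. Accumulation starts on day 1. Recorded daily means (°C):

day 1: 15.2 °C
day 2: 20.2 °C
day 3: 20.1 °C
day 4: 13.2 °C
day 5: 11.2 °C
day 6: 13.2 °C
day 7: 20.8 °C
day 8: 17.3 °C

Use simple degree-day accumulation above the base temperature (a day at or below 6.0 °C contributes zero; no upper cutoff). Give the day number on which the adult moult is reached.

day 6

Daily DD above 6.0 °C: 9.2, 14.2, 14.1, 7.2, 5.2, 7.2, 14.8, 11.3.
Cumulative: 9.2, 23.4, 37.5, 44.7, 49.9, 57.1, 71.9, 83.2.
The total first reaches 53 DD on day 6.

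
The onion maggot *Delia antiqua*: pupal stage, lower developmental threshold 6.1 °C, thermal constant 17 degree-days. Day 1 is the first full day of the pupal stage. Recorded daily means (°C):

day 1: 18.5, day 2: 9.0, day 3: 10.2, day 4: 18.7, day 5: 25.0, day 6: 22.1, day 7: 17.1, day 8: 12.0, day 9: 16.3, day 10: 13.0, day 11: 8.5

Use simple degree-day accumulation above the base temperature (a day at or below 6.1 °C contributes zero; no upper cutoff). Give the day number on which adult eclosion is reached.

day 3

Daily DD above 6.1 °C: 12.4, 2.9, 4.1, 12.6, 18.9, 16.0, 11.0, 5.9, 10.2, 6.9, 2.4.
Cumulative: 12.4, 15.3, 19.4, 32.0, 50.9, 66.9, 77.9, 83.8, 94.0, 100.9, 103.3.
The total first reaches 17 DD on day 3.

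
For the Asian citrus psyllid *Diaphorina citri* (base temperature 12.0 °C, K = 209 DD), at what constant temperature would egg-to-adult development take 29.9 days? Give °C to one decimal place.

Required daily accumulation = 209 / 29.9 = 6.990 DD/day.
T = T_base + 6.990 = 12.0 + 6.990 = 18.990 ≈ 19.0 °C.

19.0 °C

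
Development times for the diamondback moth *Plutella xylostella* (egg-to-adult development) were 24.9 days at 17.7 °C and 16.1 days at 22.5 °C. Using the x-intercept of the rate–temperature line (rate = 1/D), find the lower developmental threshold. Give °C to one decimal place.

8.9 °C

Linear rate model ⇒ the product D·(T − T_b) is constant across temperatures.
24.9·(17.7 − T_b) = 16.1·(22.5 − T_b)
T_b = (24.9·17.7 − 16.1·22.5) / (24.9 − 16.1) = 78.48 / 8.8 = 8.918 °C ≈ 8.9 °C.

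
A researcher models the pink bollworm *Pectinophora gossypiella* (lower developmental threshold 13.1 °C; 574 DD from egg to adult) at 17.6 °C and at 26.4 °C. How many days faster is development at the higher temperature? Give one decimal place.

84.4 days

At 17.6 °C: 574 / (17.6 − 13.1) = 574 / 4.5 = 127.556 d.
At 26.4 °C: 574 / (26.4 − 13.1) = 574 / 13.3 = 43.158 d.
Difference = |127.556 − 43.158| = 84.398 ≈ 84.4 days.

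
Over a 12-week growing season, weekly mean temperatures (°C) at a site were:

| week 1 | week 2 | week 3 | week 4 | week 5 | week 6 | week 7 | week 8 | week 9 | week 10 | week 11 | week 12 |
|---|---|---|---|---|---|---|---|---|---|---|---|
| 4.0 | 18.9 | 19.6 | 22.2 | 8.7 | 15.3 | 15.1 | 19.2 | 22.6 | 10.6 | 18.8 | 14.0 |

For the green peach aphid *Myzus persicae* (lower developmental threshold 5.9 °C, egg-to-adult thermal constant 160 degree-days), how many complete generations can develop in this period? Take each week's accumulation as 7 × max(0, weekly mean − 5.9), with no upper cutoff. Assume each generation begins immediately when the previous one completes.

5 generations

Weekly DD (7 × max(0, T̄ − 5.9)): 0.0, 91.0, 95.9, 114.1, 19.6, 65.8, 64.4, 93.1, 116.9, 32.9, 90.3, 56.7.
Season total = 840.7 DD.
Complete generations = ⌊840.7 / 160⌋ = 5.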